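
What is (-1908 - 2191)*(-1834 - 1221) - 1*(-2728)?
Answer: 12525173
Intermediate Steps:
(-1908 - 2191)*(-1834 - 1221) - 1*(-2728) = -4099*(-3055) + 2728 = 12522445 + 2728 = 12525173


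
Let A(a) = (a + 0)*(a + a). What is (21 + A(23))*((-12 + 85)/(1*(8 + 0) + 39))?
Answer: 78767/47 ≈ 1675.9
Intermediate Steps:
A(a) = 2*a² (A(a) = a*(2*a) = 2*a²)
(21 + A(23))*((-12 + 85)/(1*(8 + 0) + 39)) = (21 + 2*23²)*((-12 + 85)/(1*(8 + 0) + 39)) = (21 + 2*529)*(73/(1*8 + 39)) = (21 + 1058)*(73/(8 + 39)) = 1079*(73/47) = 78767/47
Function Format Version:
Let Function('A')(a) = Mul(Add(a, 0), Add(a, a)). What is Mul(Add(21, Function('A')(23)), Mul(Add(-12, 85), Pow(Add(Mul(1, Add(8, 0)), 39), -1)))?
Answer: Rational(78767, 47) ≈ 1675.9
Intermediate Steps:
Function('A')(a) = Mul(2, Pow(a, 2)) (Function('A')(a) = Mul(a, Mul(2, a)) = Mul(2, Pow(a, 2)))
Mul(Add(21, Function('A')(23)), Mul(Add(-12, 85), Pow(Add(Mul(1, Add(8, 0)), 39), -1))) = Mul(Add(21, Mul(2, Pow(23, 2))), Mul(Add(-12, 85), Pow(Add(Mul(1, Add(8, 0)), 39), -1))) = Mul(Add(21, Mul(2, 529)), Mul(73, Pow(Add(Mul(1, 8), 39), -1))) = Mul(Add(21, 1058), Mul(73, Pow(Add(8, 39), -1))) = Mul(1079, Mul(73, Pow(47, -1))) = Mul(1079, Mul(73, Rational(1, 47))) = Mul(1079, Rational(73, 47)) = Rational(78767, 47)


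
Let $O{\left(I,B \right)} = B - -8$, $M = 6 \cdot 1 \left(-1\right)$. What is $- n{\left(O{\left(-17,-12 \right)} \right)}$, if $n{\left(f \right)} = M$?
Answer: $6$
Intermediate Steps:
$M = -6$ ($M = 6 \left(-1\right) = -6$)
$O{\left(I,B \right)} = 8 + B$ ($O{\left(I,B \right)} = B + 8 = 8 + B$)
$n{\left(f \right)} = -6$
$- n{\left(O{\left(-17,-12 \right)} \right)} = \left(-1\right) \left(-6\right) = 6$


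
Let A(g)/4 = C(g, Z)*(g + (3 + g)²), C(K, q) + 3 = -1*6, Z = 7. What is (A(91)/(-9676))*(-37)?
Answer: -2972691/2419 ≈ -1228.9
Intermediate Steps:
C(K, q) = -9 (C(K, q) = -3 - 1*6 = -3 - 6 = -9)
A(g) = -36*g - 36*(3 + g)² (A(g) = 4*(-9*(g + (3 + g)²)) = 4*(-9*g - 9*(3 + g)²) = -36*g - 36*(3 + g)²)
(A(91)/(-9676))*(-37) = ((-36*91 - 36*(3 + 91)²)/(-9676))*(-37) = ((-3276 - 36*94²)*(-1/9676))*(-37) = ((-3276 - 36*8836)*(-1/9676))*(-37) = ((-3276 - 318096)*(-1/9676))*(-37) = -321372*(-1/9676)*(-37) = (80343/2419)*(-37) = -2972691/2419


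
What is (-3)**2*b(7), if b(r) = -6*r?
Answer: -378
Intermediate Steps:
(-3)**2*b(7) = (-3)**2*(-6*7) = 9*(-42) = -378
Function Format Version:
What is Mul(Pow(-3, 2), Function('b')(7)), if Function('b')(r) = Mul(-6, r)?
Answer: -378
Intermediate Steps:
Mul(Pow(-3, 2), Function('b')(7)) = Mul(Pow(-3, 2), Mul(-6, 7)) = Mul(9, -42) = -378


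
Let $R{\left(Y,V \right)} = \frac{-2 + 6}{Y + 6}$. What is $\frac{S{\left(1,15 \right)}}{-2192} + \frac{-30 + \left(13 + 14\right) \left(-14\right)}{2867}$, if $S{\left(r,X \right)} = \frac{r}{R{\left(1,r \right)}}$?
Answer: $- \frac{3597413}{25137856} \approx -0.14311$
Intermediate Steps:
$R{\left(Y,V \right)} = \frac{4}{6 + Y}$
$S{\left(r,X \right)} = \frac{7 r}{4}$ ($S{\left(r,X \right)} = \frac{r}{4 \frac{1}{6 + 1}} = \frac{r}{4 \cdot \frac{1}{7}} = \frac{r}{\frac{4}{7}} = r \frac{7}{4} = \frac{7 r}{4}$)
$\frac{S{\left(1,15 \right)}}{-2192} + \frac{-30 + \left(13 + 14\right) \left(-14\right)}{2867} = \frac{\frac{7}{4} \cdot 1}{-2192} + \frac{-30 + \left(13 + 14\right) \left(-14\right)}{2867} = \frac{7}{4} \left(- \frac{1}{2192}\right) + \left(-30 + 27 \left(-14\right)\right) \frac{1}{2867} = - \frac{7}{8768} + \left(-30 - 378\right) \frac{1}{2867} = - \frac{7}{8768} - \frac{408}{2867} = - \frac{3597413}{25137856}$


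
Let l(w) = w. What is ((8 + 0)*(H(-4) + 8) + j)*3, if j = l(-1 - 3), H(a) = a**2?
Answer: 564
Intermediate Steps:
j = -4 (j = -1 - 3 = -4)
((8 + 0)*(H(-4) + 8) + j)*3 = ((8 + 0)*((-4)**2 + 8) - 4)*3 = (8*(16 + 8) - 4)*3 = (8*24 - 4)*3 = (192 - 4)*3 = 188*3 = 564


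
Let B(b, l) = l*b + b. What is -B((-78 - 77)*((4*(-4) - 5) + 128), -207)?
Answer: -3416510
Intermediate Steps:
B(b, l) = b + b*l (B(b, l) = b*l + b = b + b*l)
-B((-78 - 77)*((4*(-4) - 5) + 128), -207) = -(-78 - 77)*((4*(-4) - 5) + 128)*(1 - 207) = -(-155*((-16 - 5) + 128))*(-206) = -(-155*(-21 + 128))*(-206) = -(-155*107)*(-206) = -(-16585)*(-206) = -1*3416510 = -3416510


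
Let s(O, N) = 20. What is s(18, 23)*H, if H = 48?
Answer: 960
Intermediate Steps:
s(18, 23)*H = 20*48 = 960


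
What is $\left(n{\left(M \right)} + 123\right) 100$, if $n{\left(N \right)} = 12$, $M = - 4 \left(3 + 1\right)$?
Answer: $13500$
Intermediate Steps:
$M = -16$ ($M = \left(-4\right) 4 = -16$)
$\left(n{\left(M \right)} + 123\right) 100 = \left(12 + 123\right) 100 = 135 \cdot 100 = 13500$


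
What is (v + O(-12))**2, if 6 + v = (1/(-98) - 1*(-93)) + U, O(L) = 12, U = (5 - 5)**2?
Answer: 94109401/9604 ≈ 9799.0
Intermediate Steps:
U = 0 (U = 0**2 = 0)
v = 8525/98 (v = -6 + ((1/(-98) - 1*(-93)) + 0) = -6 + ((-1/98 + 93) + 0) = -6 + (9113/98 + 0) = -6 + 9113/98 = 8525/98 ≈ 86.990)
(v + O(-12))**2 = (8525/98 + 12)**2 = (9701/98)**2 = 94109401/9604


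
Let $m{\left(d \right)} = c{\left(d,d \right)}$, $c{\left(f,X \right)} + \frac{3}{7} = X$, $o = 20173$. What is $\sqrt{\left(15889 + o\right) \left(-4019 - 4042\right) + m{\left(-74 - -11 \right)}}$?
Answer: $\frac{i \sqrt{14244096426}}{7} \approx 17050.0 i$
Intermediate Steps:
$c{\left(f,X \right)} = - \frac{3}{7} + X$
$m{\left(d \right)} = - \frac{3}{7} + d$
$\sqrt{\left(15889 + o\right) \left(-4019 - 4042\right) + m{\left(-74 - -11 \right)}} = \sqrt{\left(15889 + 20173\right) \left(-4019 - 4042\right) - \frac{444}{7}} = \sqrt{36062 \left(-8061\right) + \left(- \frac{3}{7} + \left(-74 + 11\right)\right)} = \sqrt{-290695782 - \frac{444}{7}} = \sqrt{- \frac{2034870918}{7}} = \frac{i \sqrt{14244096426}}{7}$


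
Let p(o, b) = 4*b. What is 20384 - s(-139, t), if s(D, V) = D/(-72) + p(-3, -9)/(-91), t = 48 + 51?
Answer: 133540727/6552 ≈ 20382.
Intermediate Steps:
t = 99
s(D, V) = 36/91 - D/72 (s(D, V) = D/(-72) + (4*(-9))/(-91) = D*(-1/72) - 36*(-1/91) = -D/72 + 36/91 = 36/91 - D/72)
20384 - s(-139, t) = 20384 - (36/91 - 1/72*(-139)) = 20384 - (36/91 + 139/72) = 20384 - 1*15241/6552 = 20384 - 15241/6552 = 133540727/6552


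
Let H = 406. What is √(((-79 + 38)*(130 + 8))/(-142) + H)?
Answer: √2247505/71 ≈ 21.115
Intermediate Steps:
√(((-79 + 38)*(130 + 8))/(-142) + H) = √(((-79 + 38)*(130 + 8))/(-142) + 406) = √(-41*138*(-1/142) + 406) = √(-5658*(-1/142) + 406) = √(2829/71 + 406) = √(31655/71) = √2247505/71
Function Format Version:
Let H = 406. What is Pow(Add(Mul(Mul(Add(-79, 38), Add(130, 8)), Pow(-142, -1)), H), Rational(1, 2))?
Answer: Mul(Rational(1, 71), Pow(2247505, Rational(1, 2))) ≈ 21.115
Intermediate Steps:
Pow(Add(Mul(Mul(Add(-79, 38), Add(130, 8)), Pow(-142, -1)), H), Rational(1, 2)) = Pow(Add(Mul(Mul(Add(-79, 38), Add(130, 8)), Pow(-142, -1)), 406), Rational(1, 2)) = Pow(Add(Mul(Mul(-41, 138), Rational(-1, 142)), 406), Rational(1, 2)) = Pow(Add(Mul(-5658, Rational(-1, 142)), 406), Rational(1, 2)) = Pow(Add(Rational(2829, 71), 406), Rational(1, 2)) = Pow(Rational(31655, 71), Rational(1, 2)) = Mul(Rational(1, 71), Pow(2247505, Rational(1, 2)))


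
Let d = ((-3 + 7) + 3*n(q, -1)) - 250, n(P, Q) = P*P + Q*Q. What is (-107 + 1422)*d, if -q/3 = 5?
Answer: 568080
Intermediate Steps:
q = -15 (q = -3*5 = -15)
n(P, Q) = P**2 + Q**2
d = 432 (d = ((-3 + 7) + 3*((-15)**2 + (-1)**2)) - 250 = (4 + 3*(225 + 1)) - 250 = (4 + 3*226) - 250 = (4 + 678) - 250 = 682 - 250 = 432)
(-107 + 1422)*d = (-107 + 1422)*432 = 1315*432 = 568080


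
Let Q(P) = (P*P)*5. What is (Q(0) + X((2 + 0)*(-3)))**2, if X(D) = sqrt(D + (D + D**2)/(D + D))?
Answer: -17/2 ≈ -8.5000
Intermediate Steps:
Q(P) = 5*P**2 (Q(P) = P**2*5 = 5*P**2)
X(D) = sqrt(D + (D + D**2)/(2*D)) (X(D) = sqrt(D + (D + D**2)/((2*D))) = sqrt(D + (D + D**2)*(1/(2*D))) = sqrt(D + (D + D**2)/(2*D)))
(Q(0) + X((2 + 0)*(-3)))**2 = (5*0**2 + sqrt(2 + 6*((2 + 0)*(-3)))/2)**2 = (5*0 + sqrt(2 + 6*(2*(-3)))/2)**2 = (0 + sqrt(2 + 6*(-6))/2)**2 = (0 + sqrt(2 - 36)/2)**2 = (0 + sqrt(-34)/2)**2 = (0 + (I*sqrt(34))/2)**2 = (0 + I*sqrt(34)/2)**2 = (I*sqrt(34)/2)**2 = -17/2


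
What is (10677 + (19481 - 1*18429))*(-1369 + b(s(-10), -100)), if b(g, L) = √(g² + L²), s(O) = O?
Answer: -16057001 + 117290*√101 ≈ -1.4878e+7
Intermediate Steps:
b(g, L) = √(L² + g²)
(10677 + (19481 - 1*18429))*(-1369 + b(s(-10), -100)) = (10677 + (19481 - 1*18429))*(-1369 + √((-100)² + (-10)²)) = (10677 + (19481 - 18429))*(-1369 + √(10000 + 100)) = (10677 + 1052)*(-1369 + √10100) = 11729*(-1369 + 10*√101) = -16057001 + 117290*√101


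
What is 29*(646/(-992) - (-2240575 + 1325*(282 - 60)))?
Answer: 27997367833/496 ≈ 5.6446e+7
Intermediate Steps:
29*(646/(-992) - (-2240575 + 1325*(282 - 60))) = 29*(646*(-1/992) - 1325/(1/(-1384 + (222 - 307)))) = 29*(-323/496 - 1325/(1/(-1384 - 85))) = 29*(-323/496 - 1325/(1/(-1469))) = 29*(-323/496 - 1325/(-1/1469)) = 29*(-323/496 - 1325*(-1469)) = 29*(-323/496 + 1946425) = 29*(965426477/496) = 27997367833/496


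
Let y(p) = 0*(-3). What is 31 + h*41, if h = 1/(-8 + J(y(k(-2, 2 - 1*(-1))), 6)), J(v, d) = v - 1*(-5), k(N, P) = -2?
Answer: 52/3 ≈ 17.333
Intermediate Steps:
y(p) = 0
J(v, d) = 5 + v (J(v, d) = v + 5 = 5 + v)
h = -⅓ (h = 1/(-8 + (5 + 0)) = 1/(-8 + 5) = 1/(-3) = -⅓ ≈ -0.33333)
31 + h*41 = 31 - ⅓*41 = 31 - 41/3 = 52/3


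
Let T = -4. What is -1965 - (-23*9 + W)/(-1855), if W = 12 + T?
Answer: -3645274/1855 ≈ -1965.1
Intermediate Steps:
W = 8 (W = 12 - 4 = 8)
-1965 - (-23*9 + W)/(-1855) = -1965 - (-23*9 + 8)/(-1855) = -1965 - (-207 + 8)*(-1)/1855 = -1965 - (-199)*(-1)/1855 = -1965 - 1*199/1855 = -1965 - 199/1855 = -3645274/1855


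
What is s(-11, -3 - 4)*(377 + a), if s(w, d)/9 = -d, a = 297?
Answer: 42462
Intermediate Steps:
s(w, d) = -9*d (s(w, d) = 9*(-d) = -9*d)
s(-11, -3 - 4)*(377 + a) = (-9*(-3 - 4))*(377 + 297) = -9*(-7)*674 = 63*674 = 42462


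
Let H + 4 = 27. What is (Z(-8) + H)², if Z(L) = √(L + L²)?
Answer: 585 + 92*√14 ≈ 929.23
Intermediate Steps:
H = 23 (H = -4 + 27 = 23)
(Z(-8) + H)² = (√(-8*(1 - 8)) + 23)² = (√(-8*(-7)) + 23)² = (√56 + 23)² = (2*√14 + 23)² = (23 + 2*√14)²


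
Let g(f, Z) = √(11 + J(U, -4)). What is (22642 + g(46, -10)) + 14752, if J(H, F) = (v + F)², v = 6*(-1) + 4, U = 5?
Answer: 37394 + √47 ≈ 37401.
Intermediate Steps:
v = -2 (v = -6 + 4 = -2)
J(H, F) = (-2 + F)²
g(f, Z) = √47 (g(f, Z) = √(11 + (-2 - 4)²) = √(11 + (-6)²) = √(11 + 36) = √47)
(22642 + g(46, -10)) + 14752 = (22642 + √47) + 14752 = 37394 + √47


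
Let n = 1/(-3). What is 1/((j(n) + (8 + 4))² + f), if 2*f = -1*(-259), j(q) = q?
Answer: 18/4781 ≈ 0.0037649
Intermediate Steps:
n = -⅓ ≈ -0.33333
f = 259/2 (f = (-1*(-259))/2 = (½)*259 = 259/2 ≈ 129.50)
1/((j(n) + (8 + 4))² + f) = 1/((-⅓ + (8 + 4))² + 259/2) = 1/((-⅓ + 12)² + 259/2) = 1/((35/3)² + 259/2) = 1/(1225/9 + 259/2) = 1/(4781/18) = 18/4781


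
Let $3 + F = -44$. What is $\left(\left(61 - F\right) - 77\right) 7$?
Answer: $217$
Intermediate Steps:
$F = -47$ ($F = -3 - 44 = -47$)
$\left(\left(61 - F\right) - 77\right) 7 = \left(\left(61 - -47\right) - 77\right) 7 = \left(\left(61 + 47\right) - 77\right) 7 = \left(108 - 77\right) 7 = 31 \cdot 7 = 217$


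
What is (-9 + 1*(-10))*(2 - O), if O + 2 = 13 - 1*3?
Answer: 114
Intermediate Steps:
O = 8 (O = -2 + (13 - 1*3) = -2 + (13 - 3) = -2 + 10 = 8)
(-9 + 1*(-10))*(2 - O) = (-9 + 1*(-10))*(2 - 1*8) = (-9 - 10)*(2 - 8) = -19*(-6) = 114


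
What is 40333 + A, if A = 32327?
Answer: 72660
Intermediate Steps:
40333 + A = 40333 + 32327 = 72660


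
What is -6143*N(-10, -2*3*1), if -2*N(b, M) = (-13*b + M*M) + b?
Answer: 479154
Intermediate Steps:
N(b, M) = 6*b - M²/2 (N(b, M) = -((-13*b + M*M) + b)/2 = -((-13*b + M²) + b)/2 = -((M² - 13*b) + b)/2 = -(M² - 12*b)/2 = 6*b - M²/2)
-6143*N(-10, -2*3*1) = -6143*(6*(-10) - (-2*3*1)²/2) = -6143*(-60 - (-6*1)²/2) = -6143*(-60 - ½*(-6)²) = -6143*(-60 - ½*36) = -6143*(-60 - 18) = -6143*(-78) = 479154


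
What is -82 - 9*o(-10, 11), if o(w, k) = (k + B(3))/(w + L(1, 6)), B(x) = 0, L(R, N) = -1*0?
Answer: -721/10 ≈ -72.100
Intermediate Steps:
L(R, N) = 0
o(w, k) = k/w (o(w, k) = (k + 0)/(w + 0) = k/w)
-82 - 9*o(-10, 11) = -82 - 99/(-10) = -82 - 99*(-1)/10 = -82 - 9*(-11/10) = -82 + 99/10 = -721/10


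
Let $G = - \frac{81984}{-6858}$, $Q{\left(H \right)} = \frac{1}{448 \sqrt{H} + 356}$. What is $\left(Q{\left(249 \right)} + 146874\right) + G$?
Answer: $\frac{2092276735040713}{14244226020} + \frac{28 \sqrt{249}}{3115535} \approx 1.4689 \cdot 10^{5}$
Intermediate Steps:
$Q{\left(H \right)} = \frac{1}{356 + 448 \sqrt{H}}$
$G = \frac{13664}{1143}$ ($G = - \frac{81984 \left(-1\right)}{6858} = \left(-1\right) \left(- \frac{13664}{1143}\right) = \frac{13664}{1143} \approx 11.954$)
$\left(Q{\left(249 \right)} + 146874\right) + G = \left(\frac{1}{4 \left(89 + 112 \sqrt{249}\right)} + 146874\right) + \frac{13664}{1143} = \left(146874 + \frac{1}{4 \left(89 + 112 \sqrt{249}\right)}\right) + \frac{13664}{1143} = \frac{167890646}{1143} + \frac{1}{4 \left(89 + 112 \sqrt{249}\right)}$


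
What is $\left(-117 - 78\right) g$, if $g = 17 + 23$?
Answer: $-7800$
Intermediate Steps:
$g = 40$
$\left(-117 - 78\right) g = \left(-117 - 78\right) 40 = \left(-195\right) 40 = -7800$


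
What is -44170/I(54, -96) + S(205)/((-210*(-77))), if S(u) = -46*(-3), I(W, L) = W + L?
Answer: 8502794/8085 ≈ 1051.7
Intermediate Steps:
I(W, L) = L + W
S(u) = 138
-44170/I(54, -96) + S(205)/((-210*(-77))) = -44170/(-96 + 54) + 138/((-210*(-77))) = -44170/(-42) + 138/16170 = -44170*(-1/42) + 138*(1/16170) = 3155/3 + 23/2695 = 8502794/8085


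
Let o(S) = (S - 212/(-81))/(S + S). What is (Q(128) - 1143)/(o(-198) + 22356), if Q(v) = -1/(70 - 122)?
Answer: -476609265/9322389466 ≈ -0.051125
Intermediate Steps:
o(S) = (212/81 + S)/(2*S) (o(S) = (S - 212*(-1/81))/((2*S)) = (S + 212/81)*(1/(2*S)) = (212/81 + S)*(1/(2*S)) = (212/81 + S)/(2*S))
Q(v) = 1/52 (Q(v) = -1/(-52) = -1*(-1/52) = 1/52)
(Q(128) - 1143)/(o(-198) + 22356) = (1/52 - 1143)/((1/162)*(212 + 81*(-198))/(-198) + 22356) = -59435/(52*((1/162)*(-1/198)*(212 - 16038) + 22356)) = -59435/(52*((1/162)*(-1/198)*(-15826) + 22356)) = -59435/(52*(7913/16038 + 22356)) = -59435/(52*358553441/16038) = -59435/52*16038/358553441 = -476609265/9322389466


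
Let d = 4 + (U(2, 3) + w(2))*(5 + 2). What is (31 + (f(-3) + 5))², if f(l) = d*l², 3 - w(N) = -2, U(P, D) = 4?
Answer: 408321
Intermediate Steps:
w(N) = 5 (w(N) = 3 - 1*(-2) = 3 + 2 = 5)
d = 67 (d = 4 + (4 + 5)*(5 + 2) = 4 + 9*7 = 4 + 63 = 67)
f(l) = 67*l²
(31 + (f(-3) + 5))² = (31 + (67*(-3)² + 5))² = (31 + (67*9 + 5))² = (31 + (603 + 5))² = (31 + 608)² = 639² = 408321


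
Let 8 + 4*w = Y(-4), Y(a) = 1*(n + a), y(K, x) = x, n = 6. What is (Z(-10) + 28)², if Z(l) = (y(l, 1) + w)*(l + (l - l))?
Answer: 1089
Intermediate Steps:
Y(a) = 6 + a (Y(a) = 1*(6 + a) = 6 + a)
w = -3/2 (w = -2 + (6 - 4)/4 = -2 + (¼)*2 = -2 + ½ = -3/2 ≈ -1.5000)
Z(l) = -l/2 (Z(l) = (1 - 3/2)*(l + (l - l)) = -(l + 0)/2 = -l/2)
(Z(-10) + 28)² = (-½*(-10) + 28)² = (5 + 28)² = 33² = 1089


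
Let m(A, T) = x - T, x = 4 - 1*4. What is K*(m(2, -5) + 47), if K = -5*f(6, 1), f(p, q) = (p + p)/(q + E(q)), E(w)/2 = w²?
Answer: -1040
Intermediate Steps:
x = 0 (x = 4 - 4 = 0)
m(A, T) = -T (m(A, T) = 0 - T = -T)
E(w) = 2*w²
f(p, q) = 2*p/(q + 2*q²) (f(p, q) = (p + p)/(q + 2*q²) = (2*p)/(q + 2*q²) = 2*p/(q + 2*q²))
K = -20 (K = -10*6/(1*(1 + 2*1)) = -10*6/(1 + 2) = -10*6/3 = -5*4 = -20)
K*(m(2, -5) + 47) = -20*(-1*(-5) + 47) = -20*(5 + 47) = -20*52 = -1040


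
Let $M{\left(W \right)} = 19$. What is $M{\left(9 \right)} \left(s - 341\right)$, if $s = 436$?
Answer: $1805$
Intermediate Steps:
$M{\left(9 \right)} \left(s - 341\right) = 19 \left(436 - 341\right) = 19 \cdot 95 = 1805$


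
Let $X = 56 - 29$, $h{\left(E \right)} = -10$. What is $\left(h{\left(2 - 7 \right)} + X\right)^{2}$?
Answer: $289$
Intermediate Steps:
$X = 27$ ($X = 56 - 29 = 27$)
$\left(h{\left(2 - 7 \right)} + X\right)^{2} = \left(-10 + 27\right)^{2} = 17^{2} = 289$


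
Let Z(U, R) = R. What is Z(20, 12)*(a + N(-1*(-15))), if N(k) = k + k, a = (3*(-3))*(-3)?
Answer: 684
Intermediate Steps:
a = 27 (a = -9*(-3) = 27)
N(k) = 2*k
Z(20, 12)*(a + N(-1*(-15))) = 12*(27 + 2*(-1*(-15))) = 12*(27 + 2*15) = 12*(27 + 30) = 12*57 = 684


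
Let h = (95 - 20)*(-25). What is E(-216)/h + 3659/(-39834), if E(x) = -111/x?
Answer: -27524381/298755000 ≈ -0.092130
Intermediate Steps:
h = -1875 (h = 75*(-25) = -1875)
E(-216)/h + 3659/(-39834) = -111/(-216)/(-1875) + 3659/(-39834) = -111*(-1/216)*(-1/1875) + 3659*(-1/39834) = (37/72)*(-1/1875) - 3659/39834 = -37/135000 - 3659/39834 = -27524381/298755000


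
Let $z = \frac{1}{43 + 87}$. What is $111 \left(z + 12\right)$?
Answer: $\frac{173271}{130} \approx 1332.9$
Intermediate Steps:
$z = \frac{1}{130} \approx 0.0076923$
$111 \left(z + 12\right) = 111 \left(\frac{1}{130} + 12\right) = 111 \cdot \frac{1561}{130} = \frac{173271}{130}$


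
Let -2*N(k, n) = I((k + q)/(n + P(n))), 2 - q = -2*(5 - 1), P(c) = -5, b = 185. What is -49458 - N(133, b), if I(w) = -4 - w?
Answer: -17805743/360 ≈ -49460.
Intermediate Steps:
q = 10 (q = 2 - (-2)*(5 - 1) = 2 - (-2)*4 = 2 - 1*(-8) = 2 + 8 = 10)
N(k, n) = 2 + (10 + k)/(2*(-5 + n)) (N(k, n) = -(-4 - (k + 10)/(n - 5))/2 = -(-4 - (10 + k)/(-5 + n))/2 = 2 + (10 + k)/(2*(-5 + n)))
-49458 - N(133, b) = -49458 - (-10 + 133 + 4*185)/(2*(-5 + 185)) = -49458 - (-10 + 133 + 740)/(2*180) = -49458 - 863/(2*180) = -49458 - 1*863/360 = -49458 - 863/360 = -17805743/360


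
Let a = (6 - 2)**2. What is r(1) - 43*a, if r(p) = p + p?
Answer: -686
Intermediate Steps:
r(p) = 2*p
a = 16 (a = 4**2 = 16)
r(1) - 43*a = 2*1 - 43*16 = 2 - 688 = -686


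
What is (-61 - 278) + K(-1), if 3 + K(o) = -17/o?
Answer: -325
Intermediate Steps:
K(o) = -3 - 17/o
(-61 - 278) + K(-1) = (-61 - 278) + (-3 - 17/(-1)) = -339 + (-3 - 17*(-1)) = -339 + (-3 + 17) = -339 + 14 = -325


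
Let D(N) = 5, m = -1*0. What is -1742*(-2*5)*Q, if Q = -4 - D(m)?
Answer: -156780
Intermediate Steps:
m = 0
Q = -9 (Q = -4 - 1*5 = -4 - 5 = -9)
-1742*(-2*5)*Q = -1742*(-2*5)*(-9) = -(-17420)*(-9) = -1742*90 = -156780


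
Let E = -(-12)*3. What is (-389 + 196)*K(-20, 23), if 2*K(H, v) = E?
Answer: -3474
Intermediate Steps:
E = 36 (E = -3*(-12) = 36)
K(H, v) = 18 (K(H, v) = (½)*36 = 18)
(-389 + 196)*K(-20, 23) = (-389 + 196)*18 = -193*18 = -3474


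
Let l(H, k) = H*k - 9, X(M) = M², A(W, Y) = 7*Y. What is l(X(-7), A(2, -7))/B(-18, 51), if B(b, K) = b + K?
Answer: -2410/33 ≈ -73.030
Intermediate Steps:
B(b, K) = K + b
l(H, k) = -9 + H*k
l(X(-7), A(2, -7))/B(-18, 51) = (-9 + (-7)²*(7*(-7)))/(51 - 18) = (-9 + 49*(-49))/33 = (-9 - 2401)*(1/33) = -2410*1/33 = -2410/33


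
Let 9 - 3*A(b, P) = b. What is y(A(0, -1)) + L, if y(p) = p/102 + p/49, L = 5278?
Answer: 8793299/1666 ≈ 5278.1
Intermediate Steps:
A(b, P) = 3 - b/3
y(p) = 151*p/4998 (y(p) = p*(1/102) + p*(1/49) = p/102 + p/49 = 151*p/4998)
y(A(0, -1)) + L = 151*(3 - ⅓*0)/4998 + 5278 = 151*(3 + 0)/4998 + 5278 = (151/4998)*3 + 5278 = 151/1666 + 5278 = 8793299/1666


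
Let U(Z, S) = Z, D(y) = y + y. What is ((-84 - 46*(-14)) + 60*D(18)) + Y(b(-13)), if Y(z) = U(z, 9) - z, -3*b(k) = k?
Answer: 2720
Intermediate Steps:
b(k) = -k/3
D(y) = 2*y
Y(z) = 0 (Y(z) = z - z = 0)
((-84 - 46*(-14)) + 60*D(18)) + Y(b(-13)) = ((-84 - 46*(-14)) + 60*(2*18)) + 0 = ((-84 + 644) + 60*36) + 0 = (560 + 2160) + 0 = 2720 + 0 = 2720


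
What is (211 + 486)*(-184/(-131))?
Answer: 128248/131 ≈ 978.99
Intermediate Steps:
(211 + 486)*(-184/(-131)) = 697*(-184*(-1/131)) = 697*(184/131) = 128248/131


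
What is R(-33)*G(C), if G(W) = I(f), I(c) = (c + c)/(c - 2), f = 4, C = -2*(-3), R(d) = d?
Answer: -132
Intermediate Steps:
C = 6
I(c) = 2*c/(-2 + c) (I(c) = (2*c)/(-2 + c) = 2*c/(-2 + c))
G(W) = 4 (G(W) = 2*4/(-2 + 4) = 2*4/2 = 2*4*(½) = 4)
R(-33)*G(C) = -33*4 = -132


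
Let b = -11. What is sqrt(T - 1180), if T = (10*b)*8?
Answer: 2*I*sqrt(515) ≈ 45.387*I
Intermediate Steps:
T = -880 (T = (10*(-11))*8 = -110*8 = -880)
sqrt(T - 1180) = sqrt(-880 - 1180) = sqrt(-2060) = 2*I*sqrt(515)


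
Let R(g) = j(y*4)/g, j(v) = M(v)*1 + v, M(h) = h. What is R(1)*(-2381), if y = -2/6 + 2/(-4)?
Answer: 47620/3 ≈ 15873.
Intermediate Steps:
y = -5/6 (y = -2*1/6 + 2*(-1/4) = -1/3 - 1/2 = -5/6 ≈ -0.83333)
j(v) = 2*v (j(v) = v*1 + v = v + v = 2*v)
R(g) = -20/(3*g) (R(g) = (2*(-5/6*4))/g = (2*(-10/3))/g = -20/(3*g))
R(1)*(-2381) = -20/3/1*(-2381) = -20/3*1*(-2381) = -20/3*(-2381) = 47620/3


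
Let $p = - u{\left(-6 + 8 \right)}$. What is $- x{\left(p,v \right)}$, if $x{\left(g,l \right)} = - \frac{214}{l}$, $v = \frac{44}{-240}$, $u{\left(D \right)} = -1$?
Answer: $- \frac{12840}{11} \approx -1167.3$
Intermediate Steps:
$p = 1$ ($p = \left(-1\right) \left(-1\right) = 1$)
$v = - \frac{11}{60}$ ($v = 44 \left(- \frac{1}{240}\right) = - \frac{11}{60} \approx -0.18333$)
$- x{\left(p,v \right)} = - \frac{-214}{- \frac{11}{60}} = - \frac{\left(-214\right) \left(-60\right)}{11} = \left(-1\right) \frac{12840}{11} = - \frac{12840}{11}$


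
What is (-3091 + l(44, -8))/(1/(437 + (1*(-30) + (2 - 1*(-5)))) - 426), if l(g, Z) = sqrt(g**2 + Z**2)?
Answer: 116334/16033 - 8280*sqrt(5)/176363 ≈ 7.1509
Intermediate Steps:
l(g, Z) = sqrt(Z**2 + g**2)
(-3091 + l(44, -8))/(1/(437 + (1*(-30) + (2 - 1*(-5)))) - 426) = (-3091 + sqrt((-8)**2 + 44**2))/(1/(437 + (1*(-30) + (2 - 1*(-5)))) - 426) = (-3091 + sqrt(64 + 1936))/(1/(437 + (-30 + (2 + 5))) - 426) = (-3091 + sqrt(2000))/(1/(437 + (-30 + 7)) - 426) = (-3091 + 20*sqrt(5))/(1/(437 - 23) - 426) = (-3091 + 20*sqrt(5))/(1/414 - 426) = (-3091 + 20*sqrt(5))/(-176363/414) = (-3091 + 20*sqrt(5))*(-414/176363) = 116334/16033 - 8280*sqrt(5)/176363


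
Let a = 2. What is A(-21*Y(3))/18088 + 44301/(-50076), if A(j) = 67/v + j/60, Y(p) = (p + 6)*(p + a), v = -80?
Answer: -5347647491/6038497920 ≈ -0.88559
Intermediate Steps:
Y(p) = (2 + p)*(6 + p) (Y(p) = (p + 6)*(p + 2) = (6 + p)*(2 + p) = (2 + p)*(6 + p))
A(j) = -67/80 + j/60 (A(j) = 67/(-80) + j/60 = 67*(-1/80) + j*(1/60) = -67/80 + j/60)
A(-21*Y(3))/18088 + 44301/(-50076) = (-67/80 + (-21*(12 + 3² + 8*3))/60)/18088 + 44301/(-50076) = (-67/80 + (-21*(12 + 9 + 24))/60)*(1/18088) + 44301*(-1/50076) = (-67/80 + (-21*45)/60)*(1/18088) - 14767/16692 = (-67/80 + (1/60)*(-945))*(1/18088) - 14767/16692 = (-67/80 - 63/4)*(1/18088) - 14767/16692 = -1327/80*1/18088 - 14767/16692 = -1327/1447040 - 14767/16692 = -5347647491/6038497920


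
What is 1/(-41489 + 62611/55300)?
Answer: -55300/2294279089 ≈ -2.4103e-5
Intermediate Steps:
1/(-41489 + 62611/55300) = 1/(-2294279089/55300) = -55300/2294279089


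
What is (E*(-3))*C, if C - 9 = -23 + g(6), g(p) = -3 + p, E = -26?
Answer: -858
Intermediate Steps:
C = -11 (C = 9 + (-23 + (-3 + 6)) = 9 + (-23 + 3) = 9 - 20 = -11)
(E*(-3))*C = -26*(-3)*(-11) = 78*(-11) = -858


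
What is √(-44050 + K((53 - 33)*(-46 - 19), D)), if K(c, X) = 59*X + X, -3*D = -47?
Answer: 3*I*√4790 ≈ 207.63*I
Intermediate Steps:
D = 47/3 (D = -⅓*(-47) = 47/3 ≈ 15.667)
K(c, X) = 60*X
√(-44050 + K((53 - 33)*(-46 - 19), D)) = √(-44050 + 60*(47/3)) = √(-44050 + 940) = √(-43110) = 3*I*√4790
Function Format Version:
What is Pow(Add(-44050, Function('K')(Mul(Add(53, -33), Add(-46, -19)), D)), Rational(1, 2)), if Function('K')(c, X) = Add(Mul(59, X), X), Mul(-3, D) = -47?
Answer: Mul(3, I, Pow(4790, Rational(1, 2))) ≈ Mul(207.63, I)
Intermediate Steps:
D = Rational(47, 3) (D = Mul(Rational(-1, 3), -47) = Rational(47, 3) ≈ 15.667)
Function('K')(c, X) = Mul(60, X)
Pow(Add(-44050, Function('K')(Mul(Add(53, -33), Add(-46, -19)), D)), Rational(1, 2)) = Pow(Add(-44050, Mul(60, Rational(47, 3))), Rational(1, 2)) = Pow(Add(-44050, 940), Rational(1, 2)) = Pow(-43110, Rational(1, 2)) = Mul(3, I, Pow(4790, Rational(1, 2)))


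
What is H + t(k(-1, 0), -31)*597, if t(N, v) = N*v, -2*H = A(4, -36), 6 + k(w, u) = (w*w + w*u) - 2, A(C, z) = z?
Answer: 129567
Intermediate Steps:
k(w, u) = -8 + w**2 + u*w (k(w, u) = -6 + ((w*w + w*u) - 2) = -6 + ((w**2 + u*w) - 2) = -6 + (-2 + w**2 + u*w) = -8 + w**2 + u*w)
H = 18 (H = -1/2*(-36) = 18)
H + t(k(-1, 0), -31)*597 = 18 + ((-8 + (-1)**2 + 0*(-1))*(-31))*597 = 18 + ((-8 + 1 + 0)*(-31))*597 = 18 - 7*(-31)*597 = 18 + 217*597 = 18 + 129549 = 129567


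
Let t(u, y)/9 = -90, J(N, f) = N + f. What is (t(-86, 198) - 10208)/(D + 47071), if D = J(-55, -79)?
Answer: -11018/46937 ≈ -0.23474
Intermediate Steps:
D = -134 (D = -55 - 79 = -134)
t(u, y) = -810 (t(u, y) = 9*(-90) = -810)
(t(-86, 198) - 10208)/(D + 47071) = (-810 - 10208)/(-134 + 47071) = -11018/46937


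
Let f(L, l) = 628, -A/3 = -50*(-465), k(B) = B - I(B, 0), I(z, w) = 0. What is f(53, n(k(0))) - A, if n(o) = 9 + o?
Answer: 70378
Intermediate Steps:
k(B) = B (k(B) = B - 1*0 = B + 0 = B)
A = -69750 (A = -(-150)*(-465) = -3*23250 = -69750)
f(53, n(k(0))) - A = 628 - 1*(-69750) = 628 + 69750 = 70378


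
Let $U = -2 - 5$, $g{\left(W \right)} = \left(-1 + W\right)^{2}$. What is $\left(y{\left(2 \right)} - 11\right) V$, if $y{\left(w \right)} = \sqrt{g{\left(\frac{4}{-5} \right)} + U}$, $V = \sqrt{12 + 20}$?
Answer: $\frac{4 \sqrt{2} \left(-55 + i \sqrt{94}\right)}{5} \approx -62.225 + 10.969 i$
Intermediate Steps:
$U = -7$ ($U = -2 - 5 = -7$)
$V = 4 \sqrt{2}$ ($V = \sqrt{32} = 4 \sqrt{2} \approx 5.6569$)
$y{\left(w \right)} = \frac{i \sqrt{94}}{5}$ ($y{\left(w \right)} = \sqrt{\left(-1 + \frac{4}{-5}\right)^{2} - 7} = \sqrt{\left(-1 + 4 \left(- \frac{1}{5}\right)\right)^{2} - 7} = \sqrt{\left(-1 - \frac{4}{5}\right)^{2} - 7} = \sqrt{\left(- \frac{9}{5}\right)^{2} - 7} = \sqrt{\frac{81}{25} - 7} = \sqrt{- \frac{94}{25}} = \frac{i \sqrt{94}}{5}$)
$\left(y{\left(2 \right)} - 11\right) V = \left(\frac{i \sqrt{94}}{5} - 11\right) 4 \sqrt{2} = \left(-11 + \frac{i \sqrt{94}}{5}\right) 4 \sqrt{2} = 4 \sqrt{2} \left(-11 + \frac{i \sqrt{94}}{5}\right)$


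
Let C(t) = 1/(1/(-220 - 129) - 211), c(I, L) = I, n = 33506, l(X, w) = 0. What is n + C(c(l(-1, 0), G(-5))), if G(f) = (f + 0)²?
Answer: 2467381491/73640 ≈ 33506.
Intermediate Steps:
G(f) = f²
C(t) = -349/73640 (C(t) = 1/(1/(-349) - 211) = 1/(-1/349 - 211) = 1/(-73640/349) = -349/73640)
n + C(c(l(-1, 0), G(-5))) = 33506 - 349/73640 = 2467381491/73640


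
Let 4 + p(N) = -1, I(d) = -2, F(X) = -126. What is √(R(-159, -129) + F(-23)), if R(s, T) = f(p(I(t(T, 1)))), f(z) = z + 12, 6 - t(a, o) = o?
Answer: I*√119 ≈ 10.909*I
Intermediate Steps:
t(a, o) = 6 - o
p(N) = -5 (p(N) = -4 - 1 = -5)
f(z) = 12 + z
R(s, T) = 7 (R(s, T) = 12 - 5 = 7)
√(R(-159, -129) + F(-23)) = √(7 - 126) = √(-119) = I*√119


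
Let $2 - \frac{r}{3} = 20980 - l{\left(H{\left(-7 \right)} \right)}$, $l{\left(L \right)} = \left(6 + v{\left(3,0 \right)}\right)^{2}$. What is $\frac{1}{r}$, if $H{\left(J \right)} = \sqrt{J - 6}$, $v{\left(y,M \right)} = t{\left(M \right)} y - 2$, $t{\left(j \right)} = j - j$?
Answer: $- \frac{1}{62886} \approx -1.5902 \cdot 10^{-5}$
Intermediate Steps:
$t{\left(j \right)} = 0$
$v{\left(y,M \right)} = -2$ ($v{\left(y,M \right)} = 0 y - 2 = 0 - 2 = -2$)
$H{\left(J \right)} = \sqrt{-6 + J}$
$l{\left(L \right)} = 16$ ($l{\left(L \right)} = \left(6 - 2\right)^{2} = 4^{2} = 16$)
$r = -62886$ ($r = 6 - 3 \left(20980 - 16\right) = 6 - 62892 = -62886$)
$\frac{1}{r} = \frac{1}{-62886} = - \frac{1}{62886}$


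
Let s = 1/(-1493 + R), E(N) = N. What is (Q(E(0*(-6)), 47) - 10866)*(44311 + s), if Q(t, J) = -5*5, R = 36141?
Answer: -16720816478339/34648 ≈ -4.8259e+8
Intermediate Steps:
s = 1/34648 (s = 1/(-1493 + 36141) = 1/34648 ≈ 2.8862e-5)
Q(t, J) = -25
(Q(E(0*(-6)), 47) - 10866)*(44311 + s) = (-25 - 10866)*(44311 + 1/34648) = -10891*1535287529/34648 = -16720816478339/34648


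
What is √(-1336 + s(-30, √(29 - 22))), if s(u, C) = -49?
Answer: I*√1385 ≈ 37.216*I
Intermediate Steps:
√(-1336 + s(-30, √(29 - 22))) = √(-1336 - 49) = √(-1385) = I*√1385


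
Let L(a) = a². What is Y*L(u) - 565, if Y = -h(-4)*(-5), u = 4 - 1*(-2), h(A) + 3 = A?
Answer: -1825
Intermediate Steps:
h(A) = -3 + A
u = 6 (u = 4 + 2 = 6)
Y = -35 (Y = -(-3 - 4)*(-5) = -1*(-7)*(-5) = 7*(-5) = -35)
Y*L(u) - 565 = -35*6² - 565 = -35*36 - 565 = -1260 - 565 = -1825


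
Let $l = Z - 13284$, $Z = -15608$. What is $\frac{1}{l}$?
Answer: $- \frac{1}{28892} \approx -3.4612 \cdot 10^{-5}$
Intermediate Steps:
$l = -28892$ ($l = -15608 - 13284 = -28892$)
$\frac{1}{l} = \frac{1}{-28892} = - \frac{1}{28892}$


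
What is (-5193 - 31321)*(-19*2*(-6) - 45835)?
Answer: 1665293998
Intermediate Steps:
(-5193 - 31321)*(-19*2*(-6) - 45835) = -36514*(-38*(-6) - 45835) = -36514*(228 - 45835) = -36514*(-45607) = 1665293998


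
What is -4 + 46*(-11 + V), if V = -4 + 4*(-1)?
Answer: -878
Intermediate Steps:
V = -8 (V = -4 - 4 = -8)
-4 + 46*(-11 + V) = -4 + 46*(-11 - 8) = -4 + 46*(-19) = -4 - 874 = -878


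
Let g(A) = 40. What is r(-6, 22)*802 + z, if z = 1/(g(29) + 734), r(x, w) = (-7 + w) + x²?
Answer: 31658149/774 ≈ 40902.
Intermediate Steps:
r(x, w) = -7 + w + x²
z = 1/774 (z = 1/(40 + 734) = 1/774 ≈ 0.0012920)
r(-6, 22)*802 + z = (-7 + 22 + (-6)²)*802 + 1/774 = (-7 + 22 + 36)*802 + 1/774 = 51*802 + 1/774 = 40902 + 1/774 = 31658149/774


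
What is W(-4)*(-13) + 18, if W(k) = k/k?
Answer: 5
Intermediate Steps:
W(k) = 1
W(-4)*(-13) + 18 = 1*(-13) + 18 = -13 + 18 = 5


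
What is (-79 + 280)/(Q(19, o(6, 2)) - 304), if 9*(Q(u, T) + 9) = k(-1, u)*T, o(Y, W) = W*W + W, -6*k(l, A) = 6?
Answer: -603/941 ≈ -0.64081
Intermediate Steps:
k(l, A) = -1 (k(l, A) = -⅙*6 = -1)
o(Y, W) = W + W² (o(Y, W) = W² + W = W + W²)
Q(u, T) = -9 - T/9 (Q(u, T) = -9 + (-T)/9 = -9 - T/9)
(-79 + 280)/(Q(19, o(6, 2)) - 304) = (-79 + 280)/((-9 - 2*(1 + 2)/9) - 304) = 201/((-9 - 2*3/9) - 304) = 201/((-9 - ⅑*6) - 304) = 201/((-9 - ⅔) - 304) = 201/(-29/3 - 304) = 201/(-941/3) = 201*(-3/941) = -603/941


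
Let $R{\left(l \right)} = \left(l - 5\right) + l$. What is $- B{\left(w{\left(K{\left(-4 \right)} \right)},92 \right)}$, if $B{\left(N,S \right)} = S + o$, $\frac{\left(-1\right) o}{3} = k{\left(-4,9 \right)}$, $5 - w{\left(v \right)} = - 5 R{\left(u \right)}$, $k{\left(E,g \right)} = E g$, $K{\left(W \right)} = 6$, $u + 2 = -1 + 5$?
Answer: $-200$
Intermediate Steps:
$u = 2$ ($u = -2 + \left(-1 + 5\right) = -2 + 4 = 2$)
$R{\left(l \right)} = -5 + 2 l$ ($R{\left(l \right)} = \left(-5 + l\right) + l = -5 + 2 l$)
$w{\left(v \right)} = 0$ ($w{\left(v \right)} = 5 - - 5 \left(-5 + 2 \cdot 2\right) = 5 - - 5 \left(-5 + 4\right) = 5 - \left(-5\right) \left(-1\right) = 5 - 5 = 0$)
$o = 108$ ($o = - 3 \left(\left(-4\right) 9\right) = \left(-3\right) \left(-36\right) = 108$)
$B{\left(N,S \right)} = 108 + S$ ($B{\left(N,S \right)} = S + 108 = 108 + S$)
$- B{\left(w{\left(K{\left(-4 \right)} \right)},92 \right)} = - (108 + 92) = \left(-1\right) 200 = -200$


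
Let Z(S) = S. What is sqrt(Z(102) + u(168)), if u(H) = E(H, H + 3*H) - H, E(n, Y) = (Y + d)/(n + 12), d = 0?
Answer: I*sqrt(14010)/15 ≈ 7.8909*I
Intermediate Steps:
E(n, Y) = Y/(12 + n) (E(n, Y) = (Y + 0)/(n + 12) = Y/(12 + n))
u(H) = -H + 4*H/(12 + H) (u(H) = (H + 3*H)/(12 + H) - H = (4*H)/(12 + H) - H = 4*H/(12 + H) - H = -H + 4*H/(12 + H))
sqrt(Z(102) + u(168)) = sqrt(102 + 168*(-8 - 1*168)/(12 + 168)) = sqrt(102 + 168*(-8 - 168)/180) = sqrt(102 + 168*(1/180)*(-176)) = sqrt(102 - 2464/15) = sqrt(-934/15) = I*sqrt(14010)/15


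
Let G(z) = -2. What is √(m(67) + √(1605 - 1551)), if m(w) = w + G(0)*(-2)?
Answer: √(71 + 3*√6) ≈ 8.8515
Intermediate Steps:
m(w) = 4 + w (m(w) = w - 2*(-2) = w + 4 = 4 + w)
√(m(67) + √(1605 - 1551)) = √((4 + 67) + √(1605 - 1551)) = √(71 + √54) = √(71 + 3*√6)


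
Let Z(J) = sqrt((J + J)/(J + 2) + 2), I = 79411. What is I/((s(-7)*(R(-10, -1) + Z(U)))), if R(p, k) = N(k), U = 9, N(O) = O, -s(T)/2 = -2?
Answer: 873521/116 + 79411*sqrt(110)/58 ≈ 21890.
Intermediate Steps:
s(T) = 4 (s(T) = -2*(-2) = 4)
R(p, k) = k
Z(J) = sqrt(2 + 2*J/(2 + J)) (Z(J) = sqrt((2*J)/(2 + J) + 2) = sqrt(2*J/(2 + J) + 2) = sqrt(2 + 2*J/(2 + J)))
I/((s(-7)*(R(-10, -1) + Z(U)))) = 79411/((4*(-1 + 2*sqrt((1 + 9)/(2 + 9))))) = 79411/((4*(-1 + 2*sqrt(10/11)))) = 79411/((4*(-1 + 2*(sqrt(110)/11)))) = 79411/((4*(-1 + 2*sqrt(110)/11))) = 79411/(-4 + 8*sqrt(110)/11)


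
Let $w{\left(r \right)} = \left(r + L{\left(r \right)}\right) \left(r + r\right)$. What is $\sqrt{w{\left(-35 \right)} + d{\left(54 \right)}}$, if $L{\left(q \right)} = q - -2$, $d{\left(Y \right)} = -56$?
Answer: $28 \sqrt{6} \approx 68.586$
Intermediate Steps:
$L{\left(q \right)} = 2 + q$ ($L{\left(q \right)} = q + 2 = 2 + q$)
$w{\left(r \right)} = 2 r \left(2 + 2 r\right)$ ($w{\left(r \right)} = \left(r + \left(2 + r\right)\right) \left(r + r\right) = \left(2 + 2 r\right) 2 r = 2 r \left(2 + 2 r\right)$)
$\sqrt{w{\left(-35 \right)} + d{\left(54 \right)}} = \sqrt{4 \left(-35\right) \left(1 - 35\right) - 56} = \sqrt{4 \left(-35\right) \left(-34\right) - 56} = \sqrt{4760 - 56} = \sqrt{4704} = 28 \sqrt{6}$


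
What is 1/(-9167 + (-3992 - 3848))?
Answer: -1/17007 ≈ -5.8799e-5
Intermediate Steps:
1/(-9167 + (-3992 - 3848)) = 1/(-9167 - 7840) = 1/(-17007) = -1/17007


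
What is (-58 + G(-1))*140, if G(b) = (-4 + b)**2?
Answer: -4620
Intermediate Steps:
(-58 + G(-1))*140 = (-58 + (-4 - 1)**2)*140 = (-58 + (-5)**2)*140 = (-58 + 25)*140 = -33*140 = -4620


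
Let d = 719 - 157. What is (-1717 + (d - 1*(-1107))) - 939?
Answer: -987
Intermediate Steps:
d = 562
(-1717 + (d - 1*(-1107))) - 939 = (-1717 + (562 - 1*(-1107))) - 939 = (-1717 + (562 + 1107)) - 939 = (-1717 + 1669) - 939 = -48 - 939 = -987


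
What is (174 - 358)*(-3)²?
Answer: -1656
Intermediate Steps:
(174 - 358)*(-3)² = -184*9 = -1656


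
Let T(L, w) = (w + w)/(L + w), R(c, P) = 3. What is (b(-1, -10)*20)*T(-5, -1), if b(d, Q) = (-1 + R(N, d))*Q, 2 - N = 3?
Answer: -400/3 ≈ -133.33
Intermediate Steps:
N = -1 (N = 2 - 1*3 = 2 - 3 = -1)
b(d, Q) = 2*Q (b(d, Q) = (-1 + 3)*Q = 2*Q)
T(L, w) = 2*w/(L + w) (T(L, w) = (2*w)/(L + w) = 2*w/(L + w))
(b(-1, -10)*20)*T(-5, -1) = ((2*(-10))*20)*(2*(-1)/(-5 - 1)) = (-20*20)*(2*(-1)/(-6)) = -800*(-1)*(-1)/6 = -400*⅓ = -400/3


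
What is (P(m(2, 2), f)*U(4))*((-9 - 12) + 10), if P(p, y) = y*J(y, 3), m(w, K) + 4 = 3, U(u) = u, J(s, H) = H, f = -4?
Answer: 528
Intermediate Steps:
m(w, K) = -1 (m(w, K) = -4 + 3 = -1)
P(p, y) = 3*y (P(p, y) = y*3 = 3*y)
(P(m(2, 2), f)*U(4))*((-9 - 12) + 10) = ((3*(-4))*4)*((-9 - 12) + 10) = (-12*4)*(-21 + 10) = -48*(-11) = 528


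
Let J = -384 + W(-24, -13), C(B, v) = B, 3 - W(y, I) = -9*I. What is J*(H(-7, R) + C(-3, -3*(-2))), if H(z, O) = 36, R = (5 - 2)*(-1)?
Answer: -16434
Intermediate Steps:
W(y, I) = 3 + 9*I (W(y, I) = 3 - (-9)*I = 3 + 9*I)
R = -3 (R = 3*(-1) = -3)
J = -498 (J = -384 + (3 + 9*(-13)) = -384 + (3 - 117) = -384 - 114 = -498)
J*(H(-7, R) + C(-3, -3*(-2))) = -498*(36 - 3) = -498*33 = -16434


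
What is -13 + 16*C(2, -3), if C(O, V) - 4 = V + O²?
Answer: 67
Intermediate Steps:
C(O, V) = 4 + V + O² (C(O, V) = 4 + (V + O²) = 4 + V + O²)
-13 + 16*C(2, -3) = -13 + 16*(4 - 3 + 2²) = -13 + 16*(4 - 3 + 4) = -13 + 16*5 = -13 + 80 = 67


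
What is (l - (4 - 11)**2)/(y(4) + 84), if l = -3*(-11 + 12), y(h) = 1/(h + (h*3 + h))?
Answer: -1040/1681 ≈ -0.61868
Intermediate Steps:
y(h) = 1/(5*h) (y(h) = 1/(h + (3*h + h)) = 1/(h + 4*h) = 1/(5*h))
l = -3 (l = -3*1 = -3)
(l - (4 - 11)**2)/(y(4) + 84) = (-3 - (4 - 11)**2)/((1/5)/4 + 84) = (-3 - 1*(-7)**2)/((1/5)*(1/4) + 84) = (-3 - 1*49)/(1/20 + 84) = (-3 - 49)/(1681/20) = -52*20/1681 = -1040/1681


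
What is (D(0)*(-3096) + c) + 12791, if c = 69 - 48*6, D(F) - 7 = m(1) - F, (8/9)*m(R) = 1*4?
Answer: -23032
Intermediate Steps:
m(R) = 9/2 (m(R) = 9*(1*4)/8 = (9/8)*4 = 9/2)
D(F) = 23/2 - F (D(F) = 7 + (9/2 - F) = 23/2 - F)
c = -219 (c = 69 - 288 = -219)
(D(0)*(-3096) + c) + 12791 = ((23/2 - 1*0)*(-3096) - 219) + 12791 = ((23/2 + 0)*(-3096) - 219) + 12791 = ((23/2)*(-3096) - 219) + 12791 = (-35604 - 219) + 12791 = -35823 + 12791 = -23032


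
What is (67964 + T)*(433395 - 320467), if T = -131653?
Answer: -7192271392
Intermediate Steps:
(67964 + T)*(433395 - 320467) = (67964 - 131653)*(433395 - 320467) = -63689*112928 = -7192271392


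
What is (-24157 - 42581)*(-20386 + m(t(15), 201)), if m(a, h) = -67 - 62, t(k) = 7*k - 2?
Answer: 1369130070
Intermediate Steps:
t(k) = -2 + 7*k
m(a, h) = -129
(-24157 - 42581)*(-20386 + m(t(15), 201)) = (-24157 - 42581)*(-20386 - 129) = -66738*(-20515) = 1369130070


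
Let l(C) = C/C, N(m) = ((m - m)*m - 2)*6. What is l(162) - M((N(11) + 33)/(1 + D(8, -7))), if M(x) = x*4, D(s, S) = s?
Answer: -25/3 ≈ -8.3333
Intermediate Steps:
N(m) = -12 (N(m) = (0*m - 2)*6 = (0 - 2)*6 = -2*6 = -12)
l(C) = 1
M(x) = 4*x
l(162) - M((N(11) + 33)/(1 + D(8, -7))) = 1 - 4*(-12 + 33)/(1 + 8) = 1 - 4*21/9 = 1 - 4*21*(1/9) = 1 - 4*7/3 = 1 - 1*28/3 = 1 - 28/3 = -25/3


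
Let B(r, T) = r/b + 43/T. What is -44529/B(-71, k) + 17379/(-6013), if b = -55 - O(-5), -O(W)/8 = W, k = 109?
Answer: -2772786530631/71097712 ≈ -39000.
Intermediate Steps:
O(W) = -8*W
b = -95 (b = -55 - (-8)*(-5) = -55 - 1*40 = -55 - 40 = -95)
B(r, T) = 43/T - r/95 (B(r, T) = r/(-95) + 43/T = r*(-1/95) + 43/T = -r/95 + 43/T = 43/T - r/95)
-44529/B(-71, k) + 17379/(-6013) = -44529/(43/109 - 1/95*(-71)) + 17379/(-6013) = -44529/(43*(1/109) + 71/95) + 17379*(-1/6013) = -44529/(43/109 + 71/95) - 17379/6013 = -44529/11824/10355 - 17379/6013 = -44529*10355/11824 - 17379/6013 = -461097795/11824 - 17379/6013 = -2772786530631/71097712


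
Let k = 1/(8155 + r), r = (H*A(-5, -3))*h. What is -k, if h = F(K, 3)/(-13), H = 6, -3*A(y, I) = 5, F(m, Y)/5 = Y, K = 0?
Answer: -13/106165 ≈ -0.00012245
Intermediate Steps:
F(m, Y) = 5*Y
A(y, I) = -5/3 (A(y, I) = -1/3*5 = -5/3)
h = -15/13 (h = (5*3)/(-13) = 15*(-1/13) = -15/13 ≈ -1.1538)
r = 150/13 (r = (6*(-5/3))*(-15/13) = -10*(-15/13) = 150/13 ≈ 11.538)
k = 13/106165 (k = 1/(8155 + 150/13) = 1/(106165/13) = 13/106165 ≈ 0.00012245)
-k = -1*13/106165 = -13/106165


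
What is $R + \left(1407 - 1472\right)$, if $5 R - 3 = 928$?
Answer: $\frac{606}{5} \approx 121.2$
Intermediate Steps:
$R = \frac{931}{5}$ ($R = \frac{3}{5} + \frac{1}{5} \cdot 928 = \frac{3}{5} + \frac{928}{5} = \frac{931}{5} \approx 186.2$)
$R + \left(1407 - 1472\right) = \frac{931}{5} + \left(1407 - 1472\right) = \frac{931}{5} - 65 = \frac{606}{5}$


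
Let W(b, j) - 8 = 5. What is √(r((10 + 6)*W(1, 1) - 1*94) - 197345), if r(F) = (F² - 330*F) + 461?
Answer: 6*I*√6153 ≈ 470.65*I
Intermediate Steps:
W(b, j) = 13 (W(b, j) = 8 + 5 = 13)
r(F) = 461 + F² - 330*F
√(r((10 + 6)*W(1, 1) - 1*94) - 197345) = √((461 + ((10 + 6)*13 - 1*94)² - 330*((10 + 6)*13 - 1*94)) - 197345) = √((461 + (16*13 - 94)² - 330*(16*13 - 94)) - 197345) = √((461 + (208 - 94)² - 330*(208 - 94)) - 197345) = √((461 + 114² - 330*114) - 197345) = √((461 + 12996 - 37620) - 197345) = √(-24163 - 197345) = √(-221508) = 6*I*√6153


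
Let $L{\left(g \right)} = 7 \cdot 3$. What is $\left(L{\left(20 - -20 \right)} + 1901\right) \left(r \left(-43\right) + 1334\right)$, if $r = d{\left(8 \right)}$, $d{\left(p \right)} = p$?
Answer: $1902780$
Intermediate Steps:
$r = 8$
$L{\left(g \right)} = 21$
$\left(L{\left(20 - -20 \right)} + 1901\right) \left(r \left(-43\right) + 1334\right) = \left(21 + 1901\right) \left(8 \left(-43\right) + 1334\right) = 1922 \left(-344 + 1334\right) = 1922 \cdot 990 = 1902780$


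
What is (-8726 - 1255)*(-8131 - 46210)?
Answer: 542377521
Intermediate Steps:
(-8726 - 1255)*(-8131 - 46210) = -9981*(-54341) = 542377521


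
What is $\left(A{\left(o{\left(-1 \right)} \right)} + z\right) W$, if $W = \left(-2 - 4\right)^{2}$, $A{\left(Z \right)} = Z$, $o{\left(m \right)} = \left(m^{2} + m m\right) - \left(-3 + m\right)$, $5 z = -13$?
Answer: $\frac{612}{5} \approx 122.4$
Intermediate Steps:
$z = - \frac{13}{5}$ ($z = \frac{1}{5} \left(-13\right) = - \frac{13}{5} \approx -2.6$)
$o{\left(m \right)} = 3 - m + 2 m^{2}$ ($o{\left(m \right)} = \left(m^{2} + m^{2}\right) - \left(-3 + m\right) = 2 m^{2} - \left(-3 + m\right) = 3 - m + 2 m^{2}$)
$W = 36$ ($W = \left(-6\right)^{2} = 36$)
$\left(A{\left(o{\left(-1 \right)} \right)} + z\right) W = \left(\left(3 - -1 + 2 \left(-1\right)^{2}\right) - \frac{13}{5}\right) 36 = \left(\left(3 + 1 + 2 \cdot 1\right) - \frac{13}{5}\right) 36 = \left(\left(3 + 1 + 2\right) - \frac{13}{5}\right) 36 = \left(6 - \frac{13}{5}\right) 36 = \frac{17}{5} \cdot 36 = \frac{612}{5}$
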